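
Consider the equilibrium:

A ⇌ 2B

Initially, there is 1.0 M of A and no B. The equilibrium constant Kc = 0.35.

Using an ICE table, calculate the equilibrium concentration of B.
[B] = 0.511 M

ICE: [A] = 1.0 − x, [B] = 2x.
Kc = (2x)²/(1.0 − x) = 0.35 ⇒ 4x² + 0.35x − 0.35 = 0.
x = (−0.35 + √(0.35² + 4·4·0.35))/(2·4) = (−0.35 + √5.7225)/8 = 0.25527.
[B] = 2x = 0.511 M.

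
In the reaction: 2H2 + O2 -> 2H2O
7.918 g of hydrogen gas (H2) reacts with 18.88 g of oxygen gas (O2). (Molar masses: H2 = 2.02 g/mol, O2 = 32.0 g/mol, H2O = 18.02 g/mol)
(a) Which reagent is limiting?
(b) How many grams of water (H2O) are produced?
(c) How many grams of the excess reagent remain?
(a) O2, (b) 21.26 g, (c) 5.534 g

Moles of H2 = 7.918 g ÷ 2.02 g/mol = 3.9198 mol
Moles of O2 = 18.88 g ÷ 32.0 g/mol = 0.59 mol
Moles ÷ coefficient: H2: 3.9198/2 = 1.96, O2: 0.59/1 = 0.59
(a) O2 has the smaller value, so O2 is the limiting reagent.
(b) Moles of H2O = 0.59 mol O2 × (2/1) = 1.18 mol; mass = 1.18 mol × 18.02 g/mol = 21.26 g
(c) H2 consumed = 0.59 × (2/1) = 1.18 mol; remaining = 3.9198 − 1.18 = 2.7398 mol; mass = 2.7398 mol × 2.02 g/mol = 5.534 g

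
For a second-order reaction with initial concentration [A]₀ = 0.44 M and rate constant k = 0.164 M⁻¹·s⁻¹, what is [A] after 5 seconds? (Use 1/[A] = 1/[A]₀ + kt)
0.3233 M

1/[A] = 1/[A]₀ + k·t = 1/0.44 + (0.164)·(5) = 2.2727 + 0.8200 = 3.0927
[A] = 1/3.0927 = 0.3233 M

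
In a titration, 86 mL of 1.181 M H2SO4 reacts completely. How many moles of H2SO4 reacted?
Moles = Molarity × Volume (L)
Moles = 1.181 M × 0.086 L = 0.1016 mol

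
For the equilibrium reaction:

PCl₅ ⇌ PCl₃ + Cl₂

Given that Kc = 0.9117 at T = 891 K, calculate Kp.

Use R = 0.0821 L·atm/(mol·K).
K_p = 66.6919

Δn = (moles gaseous products) − (moles gaseous reactants) = 1
T = 891 K; RT = 0.0821 × 891 = 73.1511
Kp = Kc·(RT)^Δn = 0.9117 × (73.1511)^1 = 0.9117 × 73.1511 = 66.6919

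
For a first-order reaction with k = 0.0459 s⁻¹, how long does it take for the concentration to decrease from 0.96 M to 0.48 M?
15.10 s

From ln[A] = ln[A]₀ - k·t: t = ln([A]₀/[A])/k = ln(0.96/0.48)/0.0459 = ln(2.0000)/0.0459 = 0.6931/0.0459 = 15.10 s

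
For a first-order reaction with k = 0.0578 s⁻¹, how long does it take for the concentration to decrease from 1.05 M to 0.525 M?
11.99 s

From ln[A] = ln[A]₀ - k·t: t = ln([A]₀/[A])/k = ln(1.05/0.525)/0.0578 = ln(2.0000)/0.0578 = 0.6931/0.0578 = 11.99 s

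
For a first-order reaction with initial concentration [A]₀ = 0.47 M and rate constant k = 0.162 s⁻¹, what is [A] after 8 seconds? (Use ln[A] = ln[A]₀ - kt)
0.1286 M

ln[A] = ln[A]₀ - k·t = ln(0.47) - (0.162)·(8) = -0.7550 - 1.2960 = -2.0510
[A] = e^(-2.0510) = 0.1286 M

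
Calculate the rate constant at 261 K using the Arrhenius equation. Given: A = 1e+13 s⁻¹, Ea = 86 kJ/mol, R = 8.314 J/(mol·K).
6.14e-05 s⁻¹

k = A·exp(-Ea/(R·T)) = 1e+13·exp(-86000/(8.314·261)) = 1e+13·exp(-39.6322) = 1e+13·6.1371e-18 = 6.14e-05 s⁻¹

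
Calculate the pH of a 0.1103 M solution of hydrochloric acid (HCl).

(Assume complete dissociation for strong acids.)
pH = 0.96

[H⁺] = 0.1103 M for strong acid. pH = -log[H⁺] = -log(0.1103)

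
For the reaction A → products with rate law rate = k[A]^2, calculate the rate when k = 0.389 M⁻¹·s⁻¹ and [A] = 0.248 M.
0.02393 M/s

rate = k·[A]^2 = 0.389·(0.248)^2 = 0.389·0.061504 = 0.02393 M/s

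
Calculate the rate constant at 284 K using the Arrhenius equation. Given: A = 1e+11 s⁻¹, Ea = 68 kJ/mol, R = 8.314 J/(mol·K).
3.11e-02 s⁻¹

k = A·exp(-Ea/(R·T)) = 1e+11·exp(-68000/(8.314·284)) = 1e+11·exp(-28.7992) = 1e+11·3.1093e-13 = 3.11e-02 s⁻¹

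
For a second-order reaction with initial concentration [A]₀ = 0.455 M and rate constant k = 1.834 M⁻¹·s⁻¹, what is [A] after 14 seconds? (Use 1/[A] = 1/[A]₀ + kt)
0.0359 M

1/[A] = 1/[A]₀ + k·t = 1/0.455 + (1.834)·(14) = 2.1978 + 25.6760 = 27.8738
[A] = 1/27.8738 = 0.0359 M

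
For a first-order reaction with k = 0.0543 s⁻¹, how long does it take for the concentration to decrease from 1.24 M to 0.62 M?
12.77 s

From ln[A] = ln[A]₀ - k·t: t = ln([A]₀/[A])/k = ln(1.24/0.62)/0.0543 = ln(2.0000)/0.0543 = 0.6931/0.0543 = 12.77 s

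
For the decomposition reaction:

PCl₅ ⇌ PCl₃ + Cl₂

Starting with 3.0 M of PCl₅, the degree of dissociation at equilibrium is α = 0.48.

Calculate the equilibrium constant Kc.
K_c = 1.3292

x = α·[A]₀ = 0.48 × 3.0 = 1.44 M dissociated.
At eq: [PCl₅] = 3.0 − 1.44 = 1.56 M; [PCl₃] = [Cl₂] = x = 1.44 M.
Kc = [PCl₃][Cl₂]/[PCl₅] = (1.44)²/1.56 = 1.329.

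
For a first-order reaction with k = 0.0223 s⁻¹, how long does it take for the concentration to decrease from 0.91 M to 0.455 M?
31.08 s

From ln[A] = ln[A]₀ - k·t: t = ln([A]₀/[A])/k = ln(0.91/0.455)/0.0223 = ln(2.0000)/0.0223 = 0.6931/0.0223 = 31.08 s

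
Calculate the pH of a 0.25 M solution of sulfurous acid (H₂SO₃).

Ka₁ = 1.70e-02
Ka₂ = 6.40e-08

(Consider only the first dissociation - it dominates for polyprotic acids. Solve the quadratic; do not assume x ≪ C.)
pH = 1.24

x² + Ka₁·x − Ka₁·C = 0 with Ka₁ = 1.70e-02, C = 0.25.
x = (−Ka₁ + √(Ka₁² + 4·Ka₁·C))/2 = 5.7244e-02 M, so pH = 1.24.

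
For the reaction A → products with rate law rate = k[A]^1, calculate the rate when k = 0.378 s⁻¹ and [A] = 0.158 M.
0.05972 M/s

rate = k·[A]^1 = 0.378·(0.158)^1 = 0.378·0.158 = 0.05972 M/s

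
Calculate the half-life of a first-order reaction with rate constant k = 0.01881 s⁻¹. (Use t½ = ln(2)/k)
36.85 s

t½ = ln(2)/k = 0.6931/0.01881 = 36.85 s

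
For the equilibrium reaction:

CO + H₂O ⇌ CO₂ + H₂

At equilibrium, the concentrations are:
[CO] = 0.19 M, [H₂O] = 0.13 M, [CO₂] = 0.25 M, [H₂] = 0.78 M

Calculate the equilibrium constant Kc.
K_c = 7.8947

Kc = ([CO₂] × [H₂]) / ([CO] × [H₂O])
   = ((0.25)·(0.78)) / ((0.19)·(0.13))
   = 0.195 / 0.0247 = 7.8947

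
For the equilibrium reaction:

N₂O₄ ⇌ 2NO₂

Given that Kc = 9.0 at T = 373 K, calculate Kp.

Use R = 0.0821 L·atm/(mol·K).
K_p = 275.6097

Δn = (moles gaseous products) − (moles gaseous reactants) = 1
T = 373 K; RT = 0.0821 × 373 = 30.6233
Kp = Kc·(RT)^Δn = 9.0 × (30.6233)^1 = 9.0 × 30.6233 = 275.6097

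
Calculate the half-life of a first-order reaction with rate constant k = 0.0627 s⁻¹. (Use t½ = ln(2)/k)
11.05 s

t½ = ln(2)/k = 0.6931/0.0627 = 11.05 s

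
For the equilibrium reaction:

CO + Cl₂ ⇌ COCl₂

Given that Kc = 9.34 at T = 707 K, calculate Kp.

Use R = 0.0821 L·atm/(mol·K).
K_p = 0.1609

Δn = (moles gaseous products) − (moles gaseous reactants) = -1
T = 707 K; RT = 0.0821 × 707 = 58.0447
Kp = Kc·(RT)^Δn = 9.34 × (58.0447)^-1 = 9.34 × 0.0172281 = 0.1609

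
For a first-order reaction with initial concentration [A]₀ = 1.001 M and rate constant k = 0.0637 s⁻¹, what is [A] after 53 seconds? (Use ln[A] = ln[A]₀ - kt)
0.0342 M

ln[A] = ln[A]₀ - k·t = ln(1.001) - (0.0637)·(53) = 0.0010 - 3.3761 = -3.3751
[A] = e^(-3.3751) = 0.0342 M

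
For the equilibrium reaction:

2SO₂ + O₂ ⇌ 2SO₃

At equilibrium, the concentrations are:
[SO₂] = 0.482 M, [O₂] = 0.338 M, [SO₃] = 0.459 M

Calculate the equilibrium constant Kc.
K_c = 2.6830

Kc = ([SO₃]^2) / ([SO₂]^2 × [O₂])
   = ((0.459)^2) / ((0.482)^2·(0.338))
   = 0.21068 / 0.078526 = 2.6830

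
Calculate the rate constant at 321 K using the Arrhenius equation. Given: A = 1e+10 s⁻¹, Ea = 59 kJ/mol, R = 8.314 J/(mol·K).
2.51e+00 s⁻¹

k = A·exp(-Ea/(R·T)) = 1e+10·exp(-59000/(8.314·321)) = 1e+10·exp(-22.1074) = 1e+10·2.5055e-10 = 2.51e+00 s⁻¹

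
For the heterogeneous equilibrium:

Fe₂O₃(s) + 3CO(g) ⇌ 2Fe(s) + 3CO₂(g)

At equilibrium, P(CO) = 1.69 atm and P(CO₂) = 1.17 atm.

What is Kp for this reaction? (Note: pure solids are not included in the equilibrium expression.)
K_p = 0.332

Solids (Fe₂O₃, Fe) are excluded.
Kp = P(CO₂)³/P(CO)³ = (1.17)³/(1.69)³ = 1.602/4.827 = 0.332.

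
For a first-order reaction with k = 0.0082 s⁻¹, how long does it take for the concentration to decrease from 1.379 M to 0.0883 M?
335.17 s

From ln[A] = ln[A]₀ - k·t: t = ln([A]₀/[A])/k = ln(1.379/0.0883)/0.0082 = ln(15.6172)/0.0082 = 2.7484/0.0082 = 335.17 s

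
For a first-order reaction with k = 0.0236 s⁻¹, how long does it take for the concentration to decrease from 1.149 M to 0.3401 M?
51.59 s

From ln[A] = ln[A]₀ - k·t: t = ln([A]₀/[A])/k = ln(1.149/0.3401)/0.0236 = ln(3.3784)/0.0236 = 1.2174/0.0236 = 51.59 s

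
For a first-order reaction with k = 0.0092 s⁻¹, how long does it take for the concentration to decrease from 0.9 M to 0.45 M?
75.34 s

From ln[A] = ln[A]₀ - k·t: t = ln([A]₀/[A])/k = ln(0.9/0.45)/0.0092 = ln(2.0000)/0.0092 = 0.6931/0.0092 = 75.34 s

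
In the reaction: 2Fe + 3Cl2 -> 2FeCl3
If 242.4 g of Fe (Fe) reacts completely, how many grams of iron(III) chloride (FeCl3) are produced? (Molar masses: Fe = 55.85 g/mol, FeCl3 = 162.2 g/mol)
Moles of Fe = 242.4 g ÷ 55.85 g/mol = 4.3402 mol
Mole ratio: 2 mol FeCl3 / 2 mol Fe
Moles of FeCl3 = 4.3402 × (2/2) = 4.3402 mol
Mass of FeCl3 = 4.3402 mol × 162.2 g/mol = 704 g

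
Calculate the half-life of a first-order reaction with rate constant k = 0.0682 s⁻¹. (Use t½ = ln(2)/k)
10.16 s

t½ = ln(2)/k = 0.6931/0.0682 = 10.16 s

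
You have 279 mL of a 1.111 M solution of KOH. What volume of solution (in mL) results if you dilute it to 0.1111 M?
Using M₁V₁ = M₂V₂:
1.111 × 279 = 0.1111 × V₂
V₂ = (1.111 × 279) / 0.1111 = 2790 mL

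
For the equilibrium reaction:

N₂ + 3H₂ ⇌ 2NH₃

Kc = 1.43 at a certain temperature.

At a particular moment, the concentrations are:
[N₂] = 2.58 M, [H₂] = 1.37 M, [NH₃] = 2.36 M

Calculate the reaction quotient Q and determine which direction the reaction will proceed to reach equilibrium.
Q = 0.840, Q < K, reaction proceeds forward (toward products)

Q = ([NH₃]^2) / ([N₂] × [H₂]^3)
  = ((2.36)^2) / ((2.58)·(1.37)^3) = 5.5696/6.6341 = 0.8395
Since Q = 0.8395 < Kc = 1.43, the reaction proceeds forward (toward products) to reach equilibrium.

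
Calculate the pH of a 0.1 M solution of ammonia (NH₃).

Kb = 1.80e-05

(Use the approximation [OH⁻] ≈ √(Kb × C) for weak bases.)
pH = 11.13

[OH⁻] = √(Kb × C) = √(1.80e-05 × 0.1) = 1.3416e-03. pOH = 2.87, pH = 14 - pOH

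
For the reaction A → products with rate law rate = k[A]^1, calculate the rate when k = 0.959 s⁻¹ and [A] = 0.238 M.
0.2282 M/s

rate = k·[A]^1 = 0.959·(0.238)^1 = 0.959·0.238 = 0.2282 M/s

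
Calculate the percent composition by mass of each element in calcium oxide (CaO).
Ca: 71.47%, O: 28.53%

Molar mass of CaO = 56.08 g/mol
% Ca = (1 × 40.08) / 56.08 × 100% = 40.08 / 56.08 × 100% = 71.47%
% O = (1 × 16.0) / 56.08 × 100% = 16 / 56.08 × 100% = 28.53%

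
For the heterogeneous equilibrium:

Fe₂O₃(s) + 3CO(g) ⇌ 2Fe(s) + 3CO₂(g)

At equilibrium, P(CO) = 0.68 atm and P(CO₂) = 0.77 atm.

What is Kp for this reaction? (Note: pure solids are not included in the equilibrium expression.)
K_p = 1.452

Solids (Fe₂O₃, Fe) are excluded.
Kp = P(CO₂)³/P(CO)³ = (0.77)³/(0.68)³ = 0.4565/0.3144 = 1.452.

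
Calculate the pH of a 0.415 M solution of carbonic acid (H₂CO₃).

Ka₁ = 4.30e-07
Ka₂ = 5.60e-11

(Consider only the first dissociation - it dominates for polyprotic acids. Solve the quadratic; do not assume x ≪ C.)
pH = 3.37

x² + Ka₁·x − Ka₁·C = 0 with Ka₁ = 4.30e-07, C = 0.415.
x = (−Ka₁ + √(Ka₁² + 4·Ka₁·C))/2 = 4.2222e-04 M, so pH = 3.37.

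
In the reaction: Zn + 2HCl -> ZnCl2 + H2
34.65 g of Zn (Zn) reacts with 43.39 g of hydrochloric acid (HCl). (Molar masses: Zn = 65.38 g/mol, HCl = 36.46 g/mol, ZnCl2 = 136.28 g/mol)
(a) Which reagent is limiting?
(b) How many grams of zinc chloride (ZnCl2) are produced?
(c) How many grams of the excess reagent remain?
(a) Zn, (b) 72.23 g, (c) 4.744 g

Moles of Zn = 34.65 g ÷ 65.38 g/mol = 0.529979 mol
Moles of HCl = 43.39 g ÷ 36.46 g/mol = 1.19007 mol
Moles ÷ coefficient: Zn: 0.529979/1 = 0.53, HCl: 1.19007/2 = 0.595
(a) Zn has the smaller value, so Zn is the limiting reagent.
(b) Moles of ZnCl2 = 0.529979 mol Zn × (1/1) = 0.529979 mol; mass = 0.529979 mol × 136.28 g/mol = 72.23 g
(c) HCl consumed = 0.529979 × (2/1) = 1.05996 mol; remaining = 1.19007 − 1.05996 = 0.130114 mol; mass = 0.130114 mol × 36.46 g/mol = 4.744 g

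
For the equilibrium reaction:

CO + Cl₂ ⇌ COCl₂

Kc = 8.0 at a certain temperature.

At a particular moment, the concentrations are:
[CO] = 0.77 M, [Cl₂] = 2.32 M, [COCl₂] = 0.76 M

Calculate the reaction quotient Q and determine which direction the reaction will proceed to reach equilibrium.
Q = 0.425, Q < K, reaction proceeds forward (toward products)

Q = ([COCl₂]) / ([CO] × [Cl₂])
  = ((0.76)) / ((0.77)·(2.32)) = 0.76/1.7864 = 0.4254
Since Q = 0.4254 < Kc = 8.0, the reaction proceeds forward (toward products) to reach equilibrium.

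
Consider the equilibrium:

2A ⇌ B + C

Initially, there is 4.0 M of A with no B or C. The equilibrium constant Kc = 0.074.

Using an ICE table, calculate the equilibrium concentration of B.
[B] = 0.705 M

ICE: [A] = 4.0 − 2x, [B] = [C] = x.
Kc = x²/(4.0 − 2x)² = 0.074 ⇒ √Kc = x/(4.0 − 2x).
x = √0.074·4.0/(1 + 2√0.074) = 0.27203·4.0/1.5441 = 0.70471.
[B] = x = 0.705 M.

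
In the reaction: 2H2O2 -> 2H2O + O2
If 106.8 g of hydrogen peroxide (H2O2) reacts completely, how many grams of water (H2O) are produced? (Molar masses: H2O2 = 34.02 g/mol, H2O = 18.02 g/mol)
Moles of H2O2 = 106.8 g ÷ 34.02 g/mol = 3.13933 mol
Mole ratio: 2 mol H2O / 2 mol H2O2
Moles of H2O = 3.13933 × (2/2) = 3.13933 mol
Mass of H2O = 3.13933 mol × 18.02 g/mol = 56.57 g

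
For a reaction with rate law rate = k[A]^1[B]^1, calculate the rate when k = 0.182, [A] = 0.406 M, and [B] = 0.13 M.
0.009606 M/s

rate = k·[A]^1·[B]^1 = 0.182·(0.406)^1·(0.13)^1 = 0.182·0.406·0.13 = 0.009606 M/s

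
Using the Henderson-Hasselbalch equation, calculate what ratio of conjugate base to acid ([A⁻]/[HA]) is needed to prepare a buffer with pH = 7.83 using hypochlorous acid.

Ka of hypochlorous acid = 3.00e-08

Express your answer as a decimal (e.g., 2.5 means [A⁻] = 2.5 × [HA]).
[A⁻]/[HA] = 2.028

pKa = −log(3.00e-08) = 7.5229. pH = pKa + log([A⁻]/[HA]). 7.83 = 7.5229 + log(ratio). log(ratio) = 7.83 − 7.5229 = 0.3071. ratio = 10^(0.3071) = 2.028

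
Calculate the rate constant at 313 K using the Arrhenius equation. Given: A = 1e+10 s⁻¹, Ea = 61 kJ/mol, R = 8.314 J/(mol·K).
6.60e-01 s⁻¹

k = A·exp(-Ea/(R·T)) = 1e+10·exp(-61000/(8.314·313)) = 1e+10·exp(-23.4410) = 1e+10·6.6027e-11 = 6.60e-01 s⁻¹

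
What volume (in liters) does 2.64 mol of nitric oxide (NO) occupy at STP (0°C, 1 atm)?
At STP, 1 mol of gas occupies 22.4 L
Volume = 2.64 mol × 22.4 L/mol = 59.14 L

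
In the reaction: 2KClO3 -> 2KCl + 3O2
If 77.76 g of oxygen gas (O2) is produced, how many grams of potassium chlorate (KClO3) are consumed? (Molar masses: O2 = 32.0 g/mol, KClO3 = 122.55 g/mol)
Moles of O2 = 77.76 g ÷ 32.0 g/mol = 2.43 mol
Mole ratio: 2 mol KClO3 / 3 mol O2
Moles of KClO3 = 2.43 × (2/3) = 1.62 mol
Mass of KClO3 = 1.62 mol × 122.55 g/mol = 198.5 g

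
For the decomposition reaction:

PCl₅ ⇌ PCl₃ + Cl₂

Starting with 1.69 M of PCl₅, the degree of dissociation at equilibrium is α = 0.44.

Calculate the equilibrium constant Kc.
K_c = 0.5843

x = α·[A]₀ = 0.44 × 1.69 = 0.7436 M dissociated.
At eq: [PCl₅] = 1.69 − 0.7436 = 0.9464 M; [PCl₃] = [Cl₂] = x = 0.7436 M.
Kc = [PCl₃][Cl₂]/[PCl₅] = (0.7436)²/0.9464 = 0.5843.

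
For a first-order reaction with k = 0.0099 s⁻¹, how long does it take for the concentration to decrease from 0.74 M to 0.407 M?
60.39 s

From ln[A] = ln[A]₀ - k·t: t = ln([A]₀/[A])/k = ln(0.74/0.407)/0.0099 = ln(1.8182)/0.0099 = 0.5978/0.0099 = 60.39 s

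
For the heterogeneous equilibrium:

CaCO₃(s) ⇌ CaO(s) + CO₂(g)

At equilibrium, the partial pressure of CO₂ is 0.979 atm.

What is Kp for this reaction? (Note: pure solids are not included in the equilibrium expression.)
K_p = 0.979

Solids (CaCO₃, CaO) have activity 1 and are excluded.
Kp = P(CO₂) = 0.979.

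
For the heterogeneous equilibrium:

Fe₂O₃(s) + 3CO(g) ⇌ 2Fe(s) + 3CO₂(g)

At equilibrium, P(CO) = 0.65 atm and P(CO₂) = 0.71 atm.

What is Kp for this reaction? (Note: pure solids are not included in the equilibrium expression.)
K_p = 1.303

Solids (Fe₂O₃, Fe) are excluded.
Kp = P(CO₂)³/P(CO)³ = (0.71)³/(0.65)³ = 0.3579/0.2746 = 1.303.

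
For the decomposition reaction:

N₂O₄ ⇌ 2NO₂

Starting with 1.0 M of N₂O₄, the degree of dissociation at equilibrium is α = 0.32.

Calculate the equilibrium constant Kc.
K_c = 0.6024

x = α·[A]₀ = 0.32 × 1.0 = 0.32 M dissociated.
At eq: [N₂O₄] = 1.0 − 0.32 = 0.68 M; [NO₂] = 2x = 0.64 M.
Kc = [NO₂]²/[N₂O₄] = (0.64)²/0.68 = 0.6024.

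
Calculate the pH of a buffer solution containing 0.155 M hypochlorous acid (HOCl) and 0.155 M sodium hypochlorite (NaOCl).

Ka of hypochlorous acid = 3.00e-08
pH = 7.52

pKa = -log(3.00e-08) = 7.52. pH = pKa + log([A⁻]/[HA]) = 7.52 + log(0.155/0.155)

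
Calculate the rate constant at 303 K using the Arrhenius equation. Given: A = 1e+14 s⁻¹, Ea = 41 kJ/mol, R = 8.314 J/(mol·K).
8.54e+06 s⁻¹

k = A·exp(-Ea/(R·T)) = 1e+14·exp(-41000/(8.314·303)) = 1e+14·exp(-16.2754) = 1e+14·8.5446e-08 = 8.54e+06 s⁻¹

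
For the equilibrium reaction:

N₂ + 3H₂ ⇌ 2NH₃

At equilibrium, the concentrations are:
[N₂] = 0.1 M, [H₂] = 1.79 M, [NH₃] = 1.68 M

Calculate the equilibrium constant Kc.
K_c = 4.9211

Kc = ([NH₃]^2) / ([N₂] × [H₂]^3)
   = ((1.68)^2) / ((0.1)·(1.79)^3)
   = 2.8224 / 0.57353 = 4.9211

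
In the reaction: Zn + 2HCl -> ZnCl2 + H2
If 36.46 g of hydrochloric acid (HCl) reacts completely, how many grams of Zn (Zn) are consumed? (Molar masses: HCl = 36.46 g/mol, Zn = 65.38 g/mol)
Moles of HCl = 36.46 g ÷ 36.46 g/mol = 1 mol
Mole ratio: 1 mol Zn / 2 mol HCl
Moles of Zn = 1 × (1/2) = 0.5 mol
Mass of Zn = 0.5 mol × 65.38 g/mol = 32.69 g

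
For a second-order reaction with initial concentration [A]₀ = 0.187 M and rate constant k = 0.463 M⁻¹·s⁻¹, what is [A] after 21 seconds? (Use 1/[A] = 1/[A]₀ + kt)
0.0664 M

1/[A] = 1/[A]₀ + k·t = 1/0.187 + (0.463)·(21) = 5.3476 + 9.7230 = 15.0706
[A] = 1/15.0706 = 0.0664 M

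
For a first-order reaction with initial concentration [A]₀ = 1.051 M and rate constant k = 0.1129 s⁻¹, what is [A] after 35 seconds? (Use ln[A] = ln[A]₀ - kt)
0.0202 M

ln[A] = ln[A]₀ - k·t = ln(1.051) - (0.1129)·(35) = 0.0497 - 3.9515 = -3.9018
[A] = e^(-3.9018) = 0.0202 M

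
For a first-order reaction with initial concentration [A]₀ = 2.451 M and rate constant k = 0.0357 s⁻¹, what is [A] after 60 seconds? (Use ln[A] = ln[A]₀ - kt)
0.2878 M

ln[A] = ln[A]₀ - k·t = ln(2.451) - (0.0357)·(60) = 0.8965 - 2.1420 = -1.2455
[A] = e^(-1.2455) = 0.2878 M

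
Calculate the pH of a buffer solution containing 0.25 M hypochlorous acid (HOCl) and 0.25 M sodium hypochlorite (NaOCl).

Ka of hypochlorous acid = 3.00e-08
pH = 7.52

pKa = -log(3.00e-08) = 7.52. pH = pKa + log([A⁻]/[HA]) = 7.52 + log(0.25/0.25)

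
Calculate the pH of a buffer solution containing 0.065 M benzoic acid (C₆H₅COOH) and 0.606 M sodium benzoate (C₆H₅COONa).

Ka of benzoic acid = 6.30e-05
pH = 5.17

pKa = -log(6.30e-05) = 4.20. pH = pKa + log([A⁻]/[HA]) = 4.20 + log(0.606/0.065)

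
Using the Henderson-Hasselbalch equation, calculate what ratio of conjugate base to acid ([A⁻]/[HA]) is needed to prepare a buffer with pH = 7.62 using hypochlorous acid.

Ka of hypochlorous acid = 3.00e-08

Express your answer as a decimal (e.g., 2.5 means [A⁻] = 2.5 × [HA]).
[A⁻]/[HA] = 1.251

pKa = −log(3.00e-08) = 7.5229. pH = pKa + log([A⁻]/[HA]). 7.62 = 7.5229 + log(ratio). log(ratio) = 7.62 − 7.5229 = 0.0971. ratio = 10^(0.0971) = 1.251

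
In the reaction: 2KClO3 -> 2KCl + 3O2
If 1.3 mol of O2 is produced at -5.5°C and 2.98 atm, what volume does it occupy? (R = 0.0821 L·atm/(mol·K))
T = -5.5°C + 273.15 = 267.65 K
V = nRT/P = (1.3 × 0.0821 × 267.65) / 2.98
V = 9.59 L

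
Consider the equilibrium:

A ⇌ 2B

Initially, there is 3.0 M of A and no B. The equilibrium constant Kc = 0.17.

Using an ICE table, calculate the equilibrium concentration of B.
[B] = 0.673 M

ICE: [A] = 3.0 − x, [B] = 2x.
Kc = (2x)²/(3.0 − x) = 0.17 ⇒ 4x² + 0.17x − 0.51 = 0.
x = (−0.17 + √(0.17² + 4·4·0.51))/(2·4) = (−0.17 + √8.1889)/8 = 0.33645.
[B] = 2x = 0.673 M.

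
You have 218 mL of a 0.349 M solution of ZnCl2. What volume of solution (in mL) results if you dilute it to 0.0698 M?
Using M₁V₁ = M₂V₂:
0.349 × 218 = 0.0698 × V₂
V₂ = (0.349 × 218) / 0.0698 = 1090 mL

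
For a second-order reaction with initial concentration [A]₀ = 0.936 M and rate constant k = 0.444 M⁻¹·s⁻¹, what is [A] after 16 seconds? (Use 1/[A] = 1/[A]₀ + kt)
0.1224 M

1/[A] = 1/[A]₀ + k·t = 1/0.936 + (0.444)·(16) = 1.0684 + 7.1040 = 8.1724
[A] = 1/8.1724 = 0.1224 M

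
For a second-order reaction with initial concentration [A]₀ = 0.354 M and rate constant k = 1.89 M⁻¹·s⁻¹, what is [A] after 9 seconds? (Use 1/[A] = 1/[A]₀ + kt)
0.0504 M

1/[A] = 1/[A]₀ + k·t = 1/0.354 + (1.89)·(9) = 2.8249 + 17.0100 = 19.8349
[A] = 1/19.8349 = 0.0504 M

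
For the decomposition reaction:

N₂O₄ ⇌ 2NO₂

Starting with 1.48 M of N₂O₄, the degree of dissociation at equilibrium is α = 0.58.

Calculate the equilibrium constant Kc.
K_c = 4.7416

x = α·[A]₀ = 0.58 × 1.48 = 0.8584 M dissociated.
At eq: [N₂O₄] = 1.48 − 0.8584 = 0.6216 M; [NO₂] = 2x = 1.717 M.
Kc = [NO₂]²/[N₂O₄] = (1.717)²/0.6216 = 4.742.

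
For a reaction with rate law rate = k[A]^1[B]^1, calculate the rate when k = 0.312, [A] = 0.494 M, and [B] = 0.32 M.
0.04932 M/s

rate = k·[A]^1·[B]^1 = 0.312·(0.494)^1·(0.32)^1 = 0.312·0.494·0.32 = 0.04932 M/s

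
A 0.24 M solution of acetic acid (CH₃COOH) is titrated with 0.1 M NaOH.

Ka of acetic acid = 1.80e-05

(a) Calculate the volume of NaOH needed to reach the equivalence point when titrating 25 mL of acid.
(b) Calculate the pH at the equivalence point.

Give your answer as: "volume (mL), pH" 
V = 60.0 mL, pH = 8.80

(a) At equivalence: moles acid = moles base.
moles acid = 0.24 × 0.025 = 0.006 mol; V_NaOH = 0.006/0.1 = 0.06 L = 60.0 mL.
(b) At equivalence, all acid → conjugate base A⁻ at [A⁻] = 0.006/0.085 = 0.07059 M.
Kb = Kw/Ka = 1.0e-14/1.80e-05 = 5.556e-10; [OH⁻] = √(Kb·[A⁻]) = 6.262e-06; pOH = 5.20; pH = 14 − pOH = 8.80.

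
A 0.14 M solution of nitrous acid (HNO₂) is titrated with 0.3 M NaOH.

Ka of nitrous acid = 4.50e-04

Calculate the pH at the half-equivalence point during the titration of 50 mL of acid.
pH = pKa = 3.35

At the half-equivalence point, [HA] = [A⁻], so by Henderson–Hasselbalch pH = pKa + log(1) = pKa.
pKa = −log(4.50e-04) = 3.35.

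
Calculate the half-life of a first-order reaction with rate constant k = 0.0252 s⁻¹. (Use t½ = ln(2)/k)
27.51 s

t½ = ln(2)/k = 0.6931/0.0252 = 27.51 s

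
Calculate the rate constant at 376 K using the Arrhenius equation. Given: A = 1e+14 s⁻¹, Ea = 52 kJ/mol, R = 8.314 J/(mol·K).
5.97e+06 s⁻¹

k = A·exp(-Ea/(R·T)) = 1e+14·exp(-52000/(8.314·376)) = 1e+14·exp(-16.6343) = 1e+14·5.9676e-08 = 5.97e+06 s⁻¹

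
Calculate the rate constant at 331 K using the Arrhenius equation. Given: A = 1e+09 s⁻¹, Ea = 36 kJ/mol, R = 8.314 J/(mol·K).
2.08e+03 s⁻¹

k = A·exp(-Ea/(R·T)) = 1e+09·exp(-36000/(8.314·331)) = 1e+09·exp(-13.0817) = 1e+09·2.0830e-06 = 2.08e+03 s⁻¹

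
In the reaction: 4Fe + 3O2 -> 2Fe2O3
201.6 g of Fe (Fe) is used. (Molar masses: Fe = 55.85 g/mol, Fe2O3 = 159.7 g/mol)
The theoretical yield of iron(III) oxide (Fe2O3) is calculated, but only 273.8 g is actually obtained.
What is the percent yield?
Moles of Fe = 201.6 g ÷ 55.85 g/mol = 3.60967 mol
Mole ratio: 2 mol Fe2O3 / 4 mol Fe
Moles of Fe2O3 = 3.60967 × (2/4) = 1.80483 mol
Theoretical yield = 1.80483 mol × 159.7 g/mol = 288.23 g
Actual yield = 273.8 g
Percent yield = (273.8 / 288.23) × 100% = 95.0%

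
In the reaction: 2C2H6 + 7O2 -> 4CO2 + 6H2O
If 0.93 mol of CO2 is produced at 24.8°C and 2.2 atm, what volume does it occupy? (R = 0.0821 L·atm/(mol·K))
T = 24.8°C + 273.15 = 297.95 K
V = nRT/P = (0.93 × 0.0821 × 297.95) / 2.2
V = 10.34 L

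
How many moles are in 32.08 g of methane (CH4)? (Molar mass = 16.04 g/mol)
Moles = 32.08 g ÷ 16.04 g/mol = 2 mol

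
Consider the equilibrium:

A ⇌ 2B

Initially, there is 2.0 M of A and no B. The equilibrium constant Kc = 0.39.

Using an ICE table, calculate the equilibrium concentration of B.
[B] = 0.791 M

ICE: [A] = 2.0 − x, [B] = 2x.
Kc = (2x)²/(2.0 − x) = 0.39 ⇒ 4x² + 0.39x − 0.78 = 0.
x = (−0.39 + √(0.39² + 4·4·0.78))/(2·4) = (−0.39 + √12.632)/8 = 0.39552.
[B] = 2x = 0.791 M.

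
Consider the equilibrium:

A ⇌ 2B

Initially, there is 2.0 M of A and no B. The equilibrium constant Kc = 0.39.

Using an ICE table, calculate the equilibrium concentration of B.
[B] = 0.791 M

ICE: [A] = 2.0 − x, [B] = 2x.
Kc = (2x)²/(2.0 − x) = 0.39 ⇒ 4x² + 0.39x − 0.78 = 0.
x = (−0.39 + √(0.39² + 4·4·0.78))/(2·4) = (−0.39 + √12.632)/8 = 0.39552.
[B] = 2x = 0.791 M.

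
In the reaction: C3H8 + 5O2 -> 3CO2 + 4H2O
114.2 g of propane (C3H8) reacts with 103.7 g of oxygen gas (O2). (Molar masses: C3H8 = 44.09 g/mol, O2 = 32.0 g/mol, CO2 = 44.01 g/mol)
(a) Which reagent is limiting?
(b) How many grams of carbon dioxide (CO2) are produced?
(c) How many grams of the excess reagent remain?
(a) O2, (b) 85.57 g, (c) 85.62 g

Moles of C3H8 = 114.2 g ÷ 44.09 g/mol = 2.59016 mol
Moles of O2 = 103.7 g ÷ 32.0 g/mol = 3.24063 mol
Moles ÷ coefficient: C3H8: 2.59016/1 = 2.59, O2: 3.24063/5 = 0.6481
(a) O2 has the smaller value, so O2 is the limiting reagent.
(b) Moles of CO2 = 3.24063 mol O2 × (3/5) = 1.94438 mol; mass = 1.94438 mol × 44.01 g/mol = 85.57 g
(c) C3H8 consumed = 3.24063 × (1/5) = 0.648125 mol; remaining = 2.59016 − 0.648125 = 1.94203 mol; mass = 1.94203 mol × 44.09 g/mol = 85.62 g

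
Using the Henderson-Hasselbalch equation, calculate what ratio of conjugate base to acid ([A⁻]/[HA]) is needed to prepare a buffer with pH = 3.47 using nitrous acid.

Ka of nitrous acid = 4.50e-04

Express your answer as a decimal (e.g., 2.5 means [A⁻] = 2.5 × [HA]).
[A⁻]/[HA] = 1.328

pKa = −log(4.50e-04) = 3.3468. pH = pKa + log([A⁻]/[HA]). 3.47 = 3.3468 + log(ratio). log(ratio) = 3.47 − 3.3468 = 0.1232. ratio = 10^(0.1232) = 1.328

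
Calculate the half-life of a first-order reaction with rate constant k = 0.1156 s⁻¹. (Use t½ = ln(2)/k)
6.00 s

t½ = ln(2)/k = 0.6931/0.1156 = 6.00 s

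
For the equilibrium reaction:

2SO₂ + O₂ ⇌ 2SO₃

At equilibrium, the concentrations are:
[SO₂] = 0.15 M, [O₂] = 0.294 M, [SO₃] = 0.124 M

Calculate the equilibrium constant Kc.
K_c = 2.3244

Kc = ([SO₃]^2) / ([SO₂]^2 × [O₂])
   = ((0.124)^2) / ((0.15)^2·(0.294))
   = 0.015376 / 0.006615 = 2.3244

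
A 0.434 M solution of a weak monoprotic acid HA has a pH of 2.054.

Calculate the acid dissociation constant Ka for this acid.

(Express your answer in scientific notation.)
K_a = 1.83e-04

[H⁺] = 10^(−pH) = 10^(−2.054) = 8.831e-03 M. For HA ⇌ H⁺ + A⁻, Ka = x²/(C − x) = (8.831e-03)²/(0.434 − 8.831e-03) = 1.83e-04.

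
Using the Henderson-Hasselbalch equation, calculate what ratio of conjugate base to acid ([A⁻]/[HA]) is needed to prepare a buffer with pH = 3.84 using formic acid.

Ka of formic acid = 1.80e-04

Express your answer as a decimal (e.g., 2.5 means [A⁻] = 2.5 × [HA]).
[A⁻]/[HA] = 1.245

pKa = −log(1.80e-04) = 3.7447. pH = pKa + log([A⁻]/[HA]). 3.84 = 3.7447 + log(ratio). log(ratio) = 3.84 − 3.7447 = 0.0953. ratio = 10^(0.0953) = 1.245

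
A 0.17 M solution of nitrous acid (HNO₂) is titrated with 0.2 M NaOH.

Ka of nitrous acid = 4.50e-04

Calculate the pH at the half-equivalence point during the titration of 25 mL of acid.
pH = pKa = 3.35

At the half-equivalence point, [HA] = [A⁻], so by Henderson–Hasselbalch pH = pKa + log(1) = pKa.
pKa = −log(4.50e-04) = 3.35.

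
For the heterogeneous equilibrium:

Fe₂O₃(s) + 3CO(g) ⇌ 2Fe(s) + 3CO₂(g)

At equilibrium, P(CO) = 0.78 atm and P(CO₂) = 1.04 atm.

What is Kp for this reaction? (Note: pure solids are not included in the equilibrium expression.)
K_p = 2.370

Solids (Fe₂O₃, Fe) are excluded.
Kp = P(CO₂)³/P(CO)³ = (1.04)³/(0.78)³ = 1.125/0.4746 = 2.370.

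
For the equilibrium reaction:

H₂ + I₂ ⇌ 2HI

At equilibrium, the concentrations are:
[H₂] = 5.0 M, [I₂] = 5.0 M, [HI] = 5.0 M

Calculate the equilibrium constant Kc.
K_c = 1.0000

Kc = ([HI]^2) / ([H₂] × [I₂])
   = ((5.0)^2) / ((5.0)·(5.0))
   = 25 / 25 = 1.0000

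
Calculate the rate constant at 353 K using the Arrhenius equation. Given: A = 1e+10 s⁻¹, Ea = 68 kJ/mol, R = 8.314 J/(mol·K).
8.66e-01 s⁻¹

k = A·exp(-Ea/(R·T)) = 1e+10·exp(-68000/(8.314·353)) = 1e+10·exp(-23.1699) = 1e+10·8.6584e-11 = 8.66e-01 s⁻¹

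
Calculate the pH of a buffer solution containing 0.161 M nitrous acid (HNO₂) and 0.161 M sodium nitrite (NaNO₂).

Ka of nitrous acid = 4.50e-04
pH = 3.35

pKa = -log(4.50e-04) = 3.35. pH = pKa + log([A⁻]/[HA]) = 3.35 + log(0.161/0.161)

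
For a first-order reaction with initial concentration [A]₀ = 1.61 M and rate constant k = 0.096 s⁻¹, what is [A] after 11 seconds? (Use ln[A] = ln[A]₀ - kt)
0.5600 M

ln[A] = ln[A]₀ - k·t = ln(1.61) - (0.096)·(11) = 0.4762 - 1.0560 = -0.5798
[A] = e^(-0.5798) = 0.5600 M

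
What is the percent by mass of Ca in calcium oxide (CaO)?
Mass of Ca in formula = 40.08 × 1 = 40.08 g/mol
Molar mass = 56.08 g/mol
% Ca = (40.08/56.08) × 100% = 71.47%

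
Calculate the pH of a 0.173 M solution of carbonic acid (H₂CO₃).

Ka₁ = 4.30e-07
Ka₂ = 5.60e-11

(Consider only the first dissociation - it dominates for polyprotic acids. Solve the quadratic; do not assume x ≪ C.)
pH = 3.56

x² + Ka₁·x − Ka₁·C = 0 with Ka₁ = 4.30e-07, C = 0.173.
x = (−Ka₁ + √(Ka₁² + 4·Ka₁·C))/2 = 2.7253e-04 M, so pH = 3.56.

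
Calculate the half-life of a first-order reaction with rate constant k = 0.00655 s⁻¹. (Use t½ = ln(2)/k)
105.82 s

t½ = ln(2)/k = 0.6931/0.00655 = 105.82 s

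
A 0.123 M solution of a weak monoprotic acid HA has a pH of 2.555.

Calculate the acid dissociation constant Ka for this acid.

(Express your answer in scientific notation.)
K_a = 6.46e-05

[H⁺] = 10^(−pH) = 10^(−2.555) = 2.786e-03 M. For HA ⇌ H⁺ + A⁻, Ka = x²/(C − x) = (2.786e-03)²/(0.123 − 2.786e-03) = 6.46e-05.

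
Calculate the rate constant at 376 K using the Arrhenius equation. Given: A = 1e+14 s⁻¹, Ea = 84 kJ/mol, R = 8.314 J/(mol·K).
2.14e+02 s⁻¹

k = A·exp(-Ea/(R·T)) = 1e+14·exp(-84000/(8.314·376)) = 1e+14·exp(-26.8709) = 1e+14·2.1386e-12 = 2.14e+02 s⁻¹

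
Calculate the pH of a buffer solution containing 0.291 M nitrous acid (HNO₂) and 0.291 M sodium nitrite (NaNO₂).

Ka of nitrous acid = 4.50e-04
pH = 3.35

pKa = -log(4.50e-04) = 3.35. pH = pKa + log([A⁻]/[HA]) = 3.35 + log(0.291/0.291)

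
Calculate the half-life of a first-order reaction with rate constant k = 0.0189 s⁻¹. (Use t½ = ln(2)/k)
36.67 s

t½ = ln(2)/k = 0.6931/0.0189 = 36.67 s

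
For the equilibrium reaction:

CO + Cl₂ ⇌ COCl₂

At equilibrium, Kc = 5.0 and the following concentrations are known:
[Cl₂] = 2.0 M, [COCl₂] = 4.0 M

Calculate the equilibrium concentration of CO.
[CO] = 0.4000 M

Kc = ([COCl₂]) / ([CO] × [Cl₂]) = 5.0
[CO]^1 = (product terms)/(Kc · other reactant terms) = 4 / (5.0 · 2) = 0.4
[CO] = 0.4000 M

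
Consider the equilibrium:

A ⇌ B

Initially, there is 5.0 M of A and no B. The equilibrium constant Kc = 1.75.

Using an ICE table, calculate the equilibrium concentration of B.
[B] = 3.182 M

ICE: [A] = 5.0 − x, [B] = x.
Kc = x/(5.0 − x) = 1.75 ⇒ x = 1.75·5.0/(1 + 1.75) = 8.75/2.75 = 3.182.
[B] = x = 3.182 M.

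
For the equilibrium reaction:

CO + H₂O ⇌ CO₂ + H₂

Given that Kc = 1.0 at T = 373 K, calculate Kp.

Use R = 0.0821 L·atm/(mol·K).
K_p = 1.0000

Δn = (moles gaseous products) − (moles gaseous reactants) = 0
T = 373 K; RT = 0.0821 × 373 = 30.6233
Kp = Kc·(RT)^Δn = 1.0 × (30.6233)^0 = 1.0 × 1 = 1.0000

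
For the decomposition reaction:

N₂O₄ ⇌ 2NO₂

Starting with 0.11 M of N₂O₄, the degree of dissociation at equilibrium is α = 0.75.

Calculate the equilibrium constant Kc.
K_c = 0.9900

x = α·[A]₀ = 0.75 × 0.11 = 0.0825 M dissociated.
At eq: [N₂O₄] = 0.11 − 0.0825 = 0.0275 M; [NO₂] = 2x = 0.165 M.
Kc = [NO₂]²/[N₂O₄] = (0.165)²/0.0275 = 0.99.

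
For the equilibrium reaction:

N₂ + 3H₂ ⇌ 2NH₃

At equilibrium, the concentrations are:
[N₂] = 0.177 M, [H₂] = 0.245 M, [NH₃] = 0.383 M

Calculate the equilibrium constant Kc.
K_c = 56.3542

Kc = ([NH₃]^2) / ([N₂] × [H₂]^3)
   = ((0.383)^2) / ((0.177)·(0.245)^3)
   = 0.14669 / 0.002603 = 56.3542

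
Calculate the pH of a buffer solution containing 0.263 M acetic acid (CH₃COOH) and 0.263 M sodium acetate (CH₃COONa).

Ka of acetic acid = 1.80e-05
pH = 4.74

pKa = -log(1.80e-05) = 4.74. pH = pKa + log([A⁻]/[HA]) = 4.74 + log(0.263/0.263)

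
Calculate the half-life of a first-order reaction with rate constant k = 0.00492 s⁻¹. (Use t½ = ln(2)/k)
140.88 s

t½ = ln(2)/k = 0.6931/0.00492 = 140.88 s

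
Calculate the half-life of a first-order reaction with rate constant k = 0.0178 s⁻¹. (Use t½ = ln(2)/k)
38.94 s

t½ = ln(2)/k = 0.6931/0.0178 = 38.94 s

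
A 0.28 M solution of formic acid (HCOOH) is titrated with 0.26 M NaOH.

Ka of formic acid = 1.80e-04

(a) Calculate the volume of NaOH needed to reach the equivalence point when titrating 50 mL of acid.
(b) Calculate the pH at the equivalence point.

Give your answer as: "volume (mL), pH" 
V = 53.8 mL, pH = 8.44

(a) At equivalence: moles acid = moles base.
moles acid = 0.28 × 0.05 = 0.014 mol; V_NaOH = 0.014/0.26 = 0.05385 L = 53.8 mL.
(b) At equivalence, all acid → conjugate base A⁻ at [A⁻] = 0.014/0.1038 = 0.1348 M.
Kb = Kw/Ka = 1.0e-14/1.80e-04 = 5.556e-11; [OH⁻] = √(Kb·[A⁻]) = 2.737e-06; pOH = 5.56; pH = 14 − pOH = 8.44.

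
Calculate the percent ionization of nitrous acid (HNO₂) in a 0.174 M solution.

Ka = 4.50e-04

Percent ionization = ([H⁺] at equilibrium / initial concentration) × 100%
Percent ionization = 4.96%

Let x = [H⁺]. Ka = x²/(C - x) ⇒ x² + (4.50e-04)x - (4.50e-04)(0.174) = 0. x = 8.6266e-03. Percent = (8.6266e-03/0.174) × 100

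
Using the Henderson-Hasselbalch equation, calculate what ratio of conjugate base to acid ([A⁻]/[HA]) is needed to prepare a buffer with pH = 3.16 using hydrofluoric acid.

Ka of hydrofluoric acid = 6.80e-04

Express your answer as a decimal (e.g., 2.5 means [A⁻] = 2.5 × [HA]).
[A⁻]/[HA] = 0.983

pKa = −log(6.80e-04) = 3.1675. pH = pKa + log([A⁻]/[HA]). 3.16 = 3.1675 + log(ratio). log(ratio) = 3.16 − 3.1675 = -0.0075. ratio = 10^(-0.0075) = 0.983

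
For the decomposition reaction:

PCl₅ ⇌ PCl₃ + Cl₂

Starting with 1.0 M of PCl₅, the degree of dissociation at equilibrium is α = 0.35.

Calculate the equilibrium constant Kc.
K_c = 0.1885

x = α·[A]₀ = 0.35 × 1.0 = 0.35 M dissociated.
At eq: [PCl₅] = 1.0 − 0.35 = 0.65 M; [PCl₃] = [Cl₂] = x = 0.35 M.
Kc = [PCl₃][Cl₂]/[PCl₅] = (0.35)²/0.65 = 0.1885.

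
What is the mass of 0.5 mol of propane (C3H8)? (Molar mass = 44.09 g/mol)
Mass = 0.5 mol × 44.09 g/mol = 22.05 g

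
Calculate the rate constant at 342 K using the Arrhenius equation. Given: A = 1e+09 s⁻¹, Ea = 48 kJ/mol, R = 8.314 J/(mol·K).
4.66e+01 s⁻¹

k = A·exp(-Ea/(R·T)) = 1e+09·exp(-48000/(8.314·342)) = 1e+09·exp(-16.8813) = 1e+09·4.6618e-08 = 4.66e+01 s⁻¹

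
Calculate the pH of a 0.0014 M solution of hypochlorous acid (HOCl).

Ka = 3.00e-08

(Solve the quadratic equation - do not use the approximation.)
pH = 5.19

x² + Ka×x - Ka×C = 0. Using quadratic formula: [H⁺] = 6.4658e-06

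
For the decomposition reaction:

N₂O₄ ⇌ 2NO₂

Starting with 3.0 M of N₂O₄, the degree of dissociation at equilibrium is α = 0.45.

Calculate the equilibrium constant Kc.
K_c = 4.4182

x = α·[A]₀ = 0.45 × 3.0 = 1.35 M dissociated.
At eq: [N₂O₄] = 3.0 − 1.35 = 1.65 M; [NO₂] = 2x = 2.7 M.
Kc = [NO₂]²/[N₂O₄] = (2.7)²/1.65 = 4.418.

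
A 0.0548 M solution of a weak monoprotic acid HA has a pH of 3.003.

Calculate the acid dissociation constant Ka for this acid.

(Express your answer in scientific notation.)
K_a = 1.83e-05

[H⁺] = 10^(−pH) = 10^(−3.003) = 9.931e-04 M. For HA ⇌ H⁺ + A⁻, Ka = x²/(C − x) = (9.931e-04)²/(0.0548 − 9.931e-04) = 1.83e-05.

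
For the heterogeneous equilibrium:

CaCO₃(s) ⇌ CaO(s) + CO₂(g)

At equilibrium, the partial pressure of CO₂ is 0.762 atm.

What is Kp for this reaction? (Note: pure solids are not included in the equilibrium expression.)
K_p = 0.762

Solids (CaCO₃, CaO) have activity 1 and are excluded.
Kp = P(CO₂) = 0.762.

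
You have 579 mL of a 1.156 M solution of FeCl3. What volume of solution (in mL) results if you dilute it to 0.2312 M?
Using M₁V₁ = M₂V₂:
1.156 × 579 = 0.2312 × V₂
V₂ = (1.156 × 579) / 0.2312 = 2895 mL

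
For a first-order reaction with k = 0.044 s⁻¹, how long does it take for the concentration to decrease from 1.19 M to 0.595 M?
15.75 s

From ln[A] = ln[A]₀ - k·t: t = ln([A]₀/[A])/k = ln(1.19/0.595)/0.044 = ln(2.0000)/0.044 = 0.6931/0.044 = 15.75 s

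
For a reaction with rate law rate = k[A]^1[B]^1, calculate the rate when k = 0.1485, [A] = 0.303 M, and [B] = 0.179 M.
0.008054 M/s

rate = k·[A]^1·[B]^1 = 0.1485·(0.303)^1·(0.179)^1 = 0.1485·0.303·0.179 = 0.008054 M/s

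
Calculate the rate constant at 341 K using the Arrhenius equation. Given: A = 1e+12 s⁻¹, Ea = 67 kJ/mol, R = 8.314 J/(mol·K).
5.45e+01 s⁻¹

k = A·exp(-Ea/(R·T)) = 1e+12·exp(-67000/(8.314·341)) = 1e+12·exp(-23.6325) = 1e+12·5.4515e-11 = 5.45e+01 s⁻¹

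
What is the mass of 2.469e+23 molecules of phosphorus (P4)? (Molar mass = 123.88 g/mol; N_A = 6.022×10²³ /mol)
Moles = 2.469e+23 ÷ 6.022×10²³ = 0.409997 mol
Mass = 0.409997 mol × 123.88 g/mol = 50.79 g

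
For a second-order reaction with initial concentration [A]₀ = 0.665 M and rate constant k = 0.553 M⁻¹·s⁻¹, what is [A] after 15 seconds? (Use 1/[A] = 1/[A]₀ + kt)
0.1021 M

1/[A] = 1/[A]₀ + k·t = 1/0.665 + (0.553)·(15) = 1.5038 + 8.2950 = 9.7988
[A] = 1/9.7988 = 0.1021 M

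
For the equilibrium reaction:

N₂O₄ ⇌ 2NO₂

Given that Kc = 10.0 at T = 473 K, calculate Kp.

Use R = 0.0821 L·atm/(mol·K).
K_p = 388.3330

Δn = (moles gaseous products) − (moles gaseous reactants) = 1
T = 473 K; RT = 0.0821 × 473 = 38.8333
Kp = Kc·(RT)^Δn = 10.0 × (38.8333)^1 = 10.0 × 38.8333 = 388.3330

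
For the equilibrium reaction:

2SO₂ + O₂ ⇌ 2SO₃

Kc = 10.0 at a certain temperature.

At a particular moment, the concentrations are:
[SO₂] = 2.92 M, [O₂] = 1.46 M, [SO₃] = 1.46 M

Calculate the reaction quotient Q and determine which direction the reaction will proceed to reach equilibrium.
Q = 0.171, Q < K, reaction proceeds forward (toward products)

Q = ([SO₃]^2) / ([SO₂]^2 × [O₂])
  = ((1.46)^2) / ((2.92)^2·(1.46)) = 2.1316/12.449 = 0.1712
Since Q = 0.1712 < Kc = 10.0, the reaction proceeds forward (toward products) to reach equilibrium.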